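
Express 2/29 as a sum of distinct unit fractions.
1/15 + 1/435

Greedy algorithm:
2/29: ceiling(29/2) = 15, use 1/15
1/435: ceiling(435/1) = 435, use 1/435
Result: 2/29 = 1/15 + 1/435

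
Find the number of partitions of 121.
2056148051

p(n) counts ways to write n as a sum of positive integers (order ignored).
Euler's pentagonal recurrence: p(k) = p(k-1) + p(k-2) - p(k-5) - p(k-7) + p(k-12) + p(k-15) - ... (offsets j(3j∓1)/2, signs ++--, p(0)=1, p(<0)=0).
DP table for k = 0..120: p(0)=1, p(1)=1, p(2)=2, p(3)=3, p(4)=5, p(5)=7, p(6)=11, p(7)=15, p(8)=22, p(9)=30, p(10)=42, p(11)=56, p(12)=77, p(13)=101, p(14)=135, p(15)=176, p(16)=231, p(17)=297, p(18)=385, p(19)=490, p(20)=627, p(21)=792, p(22)=1002, p(23)=1255, p(24)=1575, p(25)=1958, p(26)=2436, p(27)=3010, p(28)=3718, p(29)=4565, p(30)=5604, p(31)=6842, p(32)=8349, p(33)=10143, p(34)=12310, p(35)=14883, p(36)=17977, p(37)=21637, p(38)=26015, p(39)=31185, p(40)=37338, p(41)=44583, p(42)=53174, p(43)=63261, p(44)=75175, p(45)=89134, p(46)=105558, p(47)=124754, p(48)=147273, p(49)=173525, p(50)=204226, p(51)=239943, p(52)=281589, p(53)=329931, p(54)=386155, p(55)=451276, p(56)=526823, p(57)=614154, p(58)=715220, p(59)=831820, p(60)=966467, p(61)=1121505, p(62)=1300156, p(63)=1505499, p(64)=1741630, p(65)=2012558, p(66)=2323520, p(67)=2679689, p(68)=3087735, p(69)=3554345, p(70)=4087968, p(71)=4697205, p(72)=5392783, p(73)=6185689, p(74)=7089500, p(75)=8118264, p(76)=9289091, p(77)=10619863, p(78)=12132164, p(79)=13848650, p(80)=15796476, p(81)=18004327, p(82)=20506255, p(83)=23338469, p(84)=26543660, p(85)=30167357, p(86)=34262962, p(87)=38887673, p(88)=44108109, p(89)=49995925, p(90)=56634173, p(91)=64112359, p(92)=72533807, p(93)=82010177, p(94)=92669720, p(95)=104651419, p(96)=118114304, p(97)=133230930, p(98)=150198136, p(99)=169229875, p(100)=190569292, p(101)=214481126, p(102)=241265379, p(103)=271248950, p(104)=304801365, p(105)=342325709, p(106)=384276336, p(107)=431149389, p(108)=483502844, p(109)=541946240, p(110)=607163746, p(111)=679903203, p(112)=761002156, p(113)=851376628, p(114)=952050665, p(115)=1064144451, p(116)=1188908248, p(117)=1327710076, p(118)=1482074143, p(119)=1653668665, p(120)=1844349560.
Final step: p(121) = p(120) + p(119) - p(116) - p(114) + p(109) + p(106) - p(99) - p(95) + p(86) + p(81) - p(70) - p(64) + p(51) + p(44) - p(29) - p(21) + p(4)
= 1844349560 + 1653668665 - 1188908248 - 952050665 + 541946240 + 384276336 - 169229875 - 104651419 + 34262962 + 18004327 - 4087968 - 1741630 + 239943 + 75175 - 4565 - 792 + 5
= 2056148051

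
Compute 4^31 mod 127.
64

Repeated squaring. Binary of 31 = 11111.
4^1 ≡ 4 (mod 127); 4^2 ≡ 16 (mod 127); 4^4 ≡ 2 (mod 127); 4^8 ≡ 4 (mod 127); 4^16 ≡ 16 (mod 127)
4^31 = 4^1 × 4^2 × 4^4 × 4^8 × 4^16 ≡ 64 (mod 127)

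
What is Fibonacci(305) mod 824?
605

Matrix identity: Q^n = [[F_(n+1), F_n], [F_n, F_(n-1)]] with Q = [[1,1],[1,0]].
n = 305 = 100110001₂. Square-and-multiply, entries mod 824:
Q^1 = [[1,1],[1,0]]
Q^2 = (Q^1)² = [[2,1],[1,1]]
Q^4 = (Q^2)² = [[5,3],[3,2]]
Q^9 = (Q^4)²·Q = [[55,34],[34,21]]
Q^19 = (Q^9)²·Q = [[173,61],[61,112]]
Q^38 = (Q^19)² = [[690,81],[81,609]]
Q^76 = (Q^38)² = [[621,571],[571,50]]
Q^152 = (Q^76)² = [[570,805],[805,589]]
Q^305 = (Q^152)²·Q = [[8,605],[605,227]]
F_305 mod 824 = Q^305[0][1] = 605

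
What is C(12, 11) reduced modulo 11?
1

Using Lucas' theorem:
Write n=12 and k=11 in base 11:
n in base 11: [1, 1]
k in base 11: [1, 0]
C(12,11) mod 11 = ∏ C(n_i, k_i) mod 11
Digit binomials (mod 11): C(1,1) = 1; C(1,0) = 1
Product: 1 × 1 = 1 ≡ 1 (mod 11)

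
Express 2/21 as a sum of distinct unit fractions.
1/11 + 1/231

Greedy algorithm:
2/21: ceiling(21/2) = 11, use 1/11
1/231: ceiling(231/1) = 231, use 1/231
Result: 2/21 = 1/11 + 1/231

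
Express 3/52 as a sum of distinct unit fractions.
1/18 + 1/468

Greedy algorithm:
3/52: ceiling(52/3) = 18, use 1/18
1/468: ceiling(468/1) = 468, use 1/468
Result: 3/52 = 1/18 + 1/468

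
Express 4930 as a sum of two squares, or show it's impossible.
13² + 69² (a=13, b=69)

Factorization: 4930 = 2 × 5 × 17 × 29
By Fermat: n is sum of two squares iff every prime p ≡ 3 (mod 4) appears to even power.
All primes ≡ 3 (mod 4) appear to even power.
Search a = 0, 1, 2, … for 4930 - a² a perfect square: first hit at a = 13: 4930 - 169 = 4761 = 69².
4930 = 13² + 69² = 169 + 4761 ✓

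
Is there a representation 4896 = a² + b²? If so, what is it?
36² + 60² (a=36, b=60)

Factorization: 4896 = 2^5 × 3^2 × 17
By Fermat: n is sum of two squares iff every prime p ≡ 3 (mod 4) appears to even power.
All primes ≡ 3 (mod 4) appear to even power.
Search a = 0, 1, 2, … for 4896 - a² a perfect square: first hit at a = 36: 4896 - 1296 = 3600 = 60².
4896 = 36² + 60² = 1296 + 3600 ✓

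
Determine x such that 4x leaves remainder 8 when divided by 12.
x ≡ 2 (mod 3)

gcd(4, 12) = 4, which divides 8, so solutions exist.
Divide through by 4: x ≡ 2 (mod 3).
The coefficient of x is now 1, so x ≡ 2 (mod 3).
Check: 4 × 2 = 8 ≡ 8 (mod 12).
x ≡ 2 (mod 3), giving 4 solutions mod 12.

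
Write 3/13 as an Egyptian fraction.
1/5 + 1/33 + 1/2145

Greedy algorithm:
3/13: ceiling(13/3) = 5, use 1/5
2/65: ceiling(65/2) = 33, use 1/33
1/2145: ceiling(2145/1) = 2145, use 1/2145
Result: 3/13 = 1/5 + 1/33 + 1/2145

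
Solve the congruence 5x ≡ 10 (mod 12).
x ≡ 2 (mod 12)

gcd(5, 12) = 1, which divides 10, so solutions exist.
Find 5^(-1) mod 12 by the extended Euclidean algorithm:
12 = 2 × 5 + 2  ⟹  2 = (1)·12 + (-2)·5
5 = 2 × 2 + 1  ⟹  1 = (-2)·12 + (5)·5
So (5)·5 ≡ 1 (mod 12), i.e. 5^(-1) ≡ 5 (mod 12).
x ≡ 5 × 10 = 50 ≡ 2 (mod 12).
Check: 5 × 2 = 10 ≡ 10 (mod 12).
Unique solution: x ≡ 2 (mod 12)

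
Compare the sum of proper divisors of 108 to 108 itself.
abundant

Proper divisors of 108: sum = 1 + 2 + 3 + 4 + 6 + 9 + 12 + 18 + 27 + 36 + 54 = 172
Since 172 > 108, 108 is abundant.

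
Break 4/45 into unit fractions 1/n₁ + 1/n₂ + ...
1/12 + 1/180

Greedy algorithm:
4/45: ceiling(45/4) = 12, use 1/12
1/180: ceiling(180/1) = 180, use 1/180
Result: 4/45 = 1/12 + 1/180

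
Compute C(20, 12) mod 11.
9

Using Lucas' theorem:
Write n=20 and k=12 in base 11:
n in base 11: [1, 9]
k in base 11: [1, 1]
C(20,12) mod 11 = ∏ C(n_i, k_i) mod 11
Digit binomials (mod 11): C(1,1) = 1; C(9,1) = 9
Product: 1 × 9 = 9 ≡ 9 (mod 11)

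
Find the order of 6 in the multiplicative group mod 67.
33

67 is prime, so ord(6) divides φ(67) = 66.
Divisors of 66: 1, 2, 3, 6, 11, 22, 33, 66.
Repeated squaring: 6^1 ≡ 6, 6^2 ≡ 36, 6^4 ≡ 23, 6^8 ≡ 60, 6^16 ≡ 49, 6^32 ≡ 56, 6^64 ≡ 54 (mod 67).
Test 6^d mod 67 for each divisor d in increasing order:
6^1 ≡ 6
6^2 ≡ 36
6^3 = 6^2·6^1 ≡ 15
6^6 = 6^4·6^2 ≡ 24
6^11 = 6^8·6^2·6^1 ≡ 29
6^22 = 6^16·6^4·6^2 ≡ 37
6^33 = 6^32·6^1 ≡ 1  ← first divisor giving 1
The order is 33.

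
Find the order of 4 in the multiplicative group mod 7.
3

7 is prime, so ord(4) divides φ(7) = 6.
Divisors of 6: 1, 2, 3, 6.
Repeated squaring: 4^1 ≡ 4, 4^2 ≡ 2, 4^4 ≡ 4 (mod 7).
Test 4^d mod 7 for each divisor d in increasing order:
4^1 ≡ 4
4^2 ≡ 2
4^3 = 4^2·4^1 ≡ 1  ← first divisor giving 1
The order is 3.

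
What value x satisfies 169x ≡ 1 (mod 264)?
25

gcd(169, 264) = 1, so the inverse exists.
Extended Euclidean algorithm on (264, 169):
264 = 1 × 169 + 95  ⟹  95 = (1)·264 + (-1)·169
169 = 1 × 95 + 74  ⟹  74 = (-1)·264 + (2)·169
95 = 1 × 74 + 21  ⟹  21 = (2)·264 + (-3)·169
74 = 3 × 21 + 11  ⟹  11 = (-7)·264 + (11)·169
21 = 1 × 11 + 10  ⟹  10 = (9)·264 + (-14)·169
11 = 1 × 10 + 1  ⟹  1 = (-16)·264 + (25)·169
So (25)·169 ≡ 1 (mod 264), i.e. 169^(-1) ≡ 25 (mod 264).
Check: 169 × 25 = 4225 ≡ 1 (mod 264)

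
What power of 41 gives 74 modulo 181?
9

Baby-step giant-step with step n = ⌈√181⌉ = 14.
Baby steps 41^j mod 181 (j:value) for j=0..13: 0:1, 1:41, 2:52, 3:141, 4:170, 5:92, 6:152, 7:78, 8:121, 9:74, 10:138, 11:47, 12:117, 13:91.
h = 74 is already in the table at j=9, so x = 9.
Check: 41^9 ≡ 74 (mod 181).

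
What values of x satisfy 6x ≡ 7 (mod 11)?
x ≡ 3 (mod 11)

gcd(6, 11) = 1, which divides 7, so solutions exist.
Find 6^(-1) mod 11 by the extended Euclidean algorithm:
11 = 1 × 6 + 5  ⟹  5 = (1)·11 + (-1)·6
6 = 1 × 5 + 1  ⟹  1 = (-1)·11 + (2)·6
So (2)·6 ≡ 1 (mod 11), i.e. 6^(-1) ≡ 2 (mod 11).
x ≡ 2 × 7 = 14 ≡ 3 (mod 11).
Check: 6 × 3 = 18 ≡ 7 (mod 11).
Unique solution: x ≡ 3 (mod 11)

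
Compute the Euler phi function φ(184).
88

184 = 2^3 × 23
φ(n) = n × ∏(1 - 1/p) for each prime p dividing n
φ(184) = 184 × (1 - 1/2) × (1 - 1/23) = 88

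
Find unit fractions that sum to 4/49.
1/13 + 1/213 + 1/67841 + 1/9204734721

Greedy algorithm:
4/49: ceiling(49/4) = 13, use 1/13
3/637: ceiling(637/3) = 213, use 1/213
2/135681: ceiling(135681/2) = 67841, use 1/67841
1/9204734721: ceiling(9204734721/1) = 9204734721, use 1/9204734721
Result: 4/49 = 1/13 + 1/213 + 1/67841 + 1/9204734721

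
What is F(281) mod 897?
703

Matrix identity: Q^n = [[F_(n+1), F_n], [F_n, F_(n-1)]] with Q = [[1,1],[1,0]].
n = 281 = 100011001₂. Square-and-multiply, entries mod 897:
Q^1 = [[1,1],[1,0]]
Q^2 = (Q^1)² = [[2,1],[1,1]]
Q^4 = (Q^2)² = [[5,3],[3,2]]
Q^8 = (Q^4)² = [[34,21],[21,13]]
Q^17 = (Q^8)²·Q = [[790,700],[700,90]]
Q^35 = (Q^17)²·Q = [[684,26],[26,658]]
Q^70 = (Q^35)² = [[298,806],[806,389]]
Q^140 = (Q^70)² = [[209,273],[273,833]]
Q^281 = (Q^140)²·Q = [[820,703],[703,117]]
F_281 mod 897 = Q^281[0][1] = 703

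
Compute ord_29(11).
28

29 is prime, so ord(11) divides φ(29) = 28.
Divisors of 28: 1, 2, 4, 7, 14, 28.
Repeated squaring: 11^1 ≡ 11, 11^2 ≡ 5, 11^4 ≡ 25, 11^8 ≡ 16, 11^16 ≡ 24 (mod 29).
Test 11^d mod 29 for each divisor d in increasing order:
11^1 ≡ 11
11^2 ≡ 5
11^4 ≡ 25
11^7 = 11^4·11^2·11^1 ≡ 12
11^14 = 11^8·11^4·11^2 ≡ 28
11^28 = 11^16·11^8·11^4 ≡ 1  ← first divisor giving 1
The order is 28.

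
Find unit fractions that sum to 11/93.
1/9 + 1/140 + 1/39060

Greedy algorithm:
11/93: ceiling(93/11) = 9, use 1/9
2/279: ceiling(279/2) = 140, use 1/140
1/39060: ceiling(39060/1) = 39060, use 1/39060
Result: 11/93 = 1/9 + 1/140 + 1/39060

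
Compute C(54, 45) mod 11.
10

Using Lucas' theorem:
Write n=54 and k=45 in base 11:
n in base 11: [4, 10]
k in base 11: [4, 1]
C(54,45) mod 11 = ∏ C(n_i, k_i) mod 11
Digit binomials (mod 11): C(4,4) = 1; C(10,1) = 10
Product: 1 × 10 = 10 ≡ 10 (mod 11)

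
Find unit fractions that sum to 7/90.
1/13 + 1/1170

Greedy algorithm:
7/90: ceiling(90/7) = 13, use 1/13
1/1170: ceiling(1170/1) = 1170, use 1/1170
Result: 7/90 = 1/13 + 1/1170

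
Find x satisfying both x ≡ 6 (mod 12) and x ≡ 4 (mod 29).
294

Using Chinese Remainder Theorem:
M = 12 × 29 = 348
M1 = 29, M2 = 12
y1 = 29^(-1) mod 12 = 5
y2 = 12^(-1) mod 29 = 17
x = (6×29×5 + 4×12×17) mod 348 = 294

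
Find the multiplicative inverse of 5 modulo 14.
3

gcd(5, 14) = 1, so the inverse exists.
Extended Euclidean algorithm on (14, 5):
14 = 2 × 5 + 4  ⟹  4 = (1)·14 + (-2)·5
5 = 1 × 4 + 1  ⟹  1 = (-1)·14 + (3)·5
So (3)·5 ≡ 1 (mod 14), i.e. 5^(-1) ≡ 3 (mod 14).
Check: 5 × 3 = 15 ≡ 1 (mod 14)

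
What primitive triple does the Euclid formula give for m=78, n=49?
(3683, 7644, 8485)

Euclid's formula: a = m² - n², b = 2mn, c = m² + n²
m = 78, n = 49
a = 78² - 49² = 6084 - 2401 = 3683
b = 2 × 78 × 49 = 7644
c = 78² + 49² = 6084 + 2401 = 8485
Verification: 3683² + 7644² = 13564489 + 58430736 = 71995225 = 8485² ✓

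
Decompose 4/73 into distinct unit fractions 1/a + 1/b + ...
1/19 + 1/463 + 1/321091 + 1/206198539471

Greedy algorithm:
4/73: ceiling(73/4) = 19, use 1/19
3/1387: ceiling(1387/3) = 463, use 1/463
2/642181: ceiling(642181/2) = 321091, use 1/321091
1/206198539471: ceiling(206198539471/1) = 206198539471, use 1/206198539471
Result: 4/73 = 1/19 + 1/463 + 1/321091 + 1/206198539471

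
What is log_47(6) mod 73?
26

Baby-step giant-step with step n = ⌈√73⌉ = 9.
Baby steps 47^j mod 73 (j:value) for j=0..8: 0:1, 1:47, 2:19, 3:17, 4:69, 5:31, 6:70, 7:5, 8:16.
Giant-step multiplier: 47^(-9) ≡ 47^(72-9) = 47^63 ≡ 10 (mod 73).
Giant steps γ_i = 6·10^i mod 73: γ_0=6, γ_1=60, γ_2=16 (in table at j=8).
x = i·n + j = 2·9 + 8 = 26.
Check: 47^26 ≡ 6 (mod 73).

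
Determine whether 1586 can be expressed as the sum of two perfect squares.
19² + 35² (a=19, b=35)

Factorization: 1586 = 2 × 13 × 61
By Fermat: n is sum of two squares iff every prime p ≡ 3 (mod 4) appears to even power.
All primes ≡ 3 (mod 4) appear to even power.
Search a = 0, 1, 2, … for 1586 - a² a perfect square: first hit at a = 19: 1586 - 361 = 1225 = 35².
1586 = 19² + 35² = 361 + 1225 ✓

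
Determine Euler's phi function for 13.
12

13 = 13
φ(n) = n × ∏(1 - 1/p) for each prime p dividing n
φ(13) = 13 × (1 - 1/13) = 12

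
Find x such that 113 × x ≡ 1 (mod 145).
77

gcd(113, 145) = 1, so the inverse exists.
Extended Euclidean algorithm on (145, 113):
145 = 1 × 113 + 32  ⟹  32 = (1)·145 + (-1)·113
113 = 3 × 32 + 17  ⟹  17 = (-3)·145 + (4)·113
32 = 1 × 17 + 15  ⟹  15 = (4)·145 + (-5)·113
17 = 1 × 15 + 2  ⟹  2 = (-7)·145 + (9)·113
15 = 7 × 2 + 1  ⟹  1 = (53)·145 + (-68)·113
So (-68)·113 ≡ 1 (mod 145), i.e. 113^(-1) ≡ -68 ≡ 77 (mod 145).
Check: 113 × 77 = 8701 ≡ 1 (mod 145)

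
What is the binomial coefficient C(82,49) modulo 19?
0

Using Lucas' theorem:
Write n=82 and k=49 in base 19:
n in base 19: [4, 6]
k in base 19: [2, 11]
C(82,49) mod 19 = ∏ C(n_i, k_i) mod 19
Digit binomials (mod 19): C(4,2) = 6; C(6,11) = 0 (k_i > n_i)
Product: 6 × 0 = 0 ≡ 0 (mod 19)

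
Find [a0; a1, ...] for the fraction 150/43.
[3; 2, 21]

Euclidean algorithm steps:
150 = 3 × 43 + 21
43 = 2 × 21 + 1
21 = 21 × 1 + 0
Continued fraction: [3; 2, 21]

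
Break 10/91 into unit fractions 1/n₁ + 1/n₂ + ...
1/10 + 1/102 + 1/11603 + 1/269247615

Greedy algorithm:
10/91: ceiling(91/10) = 10, use 1/10
9/910: ceiling(910/9) = 102, use 1/102
2/23205: ceiling(23205/2) = 11603, use 1/11603
1/269247615: ceiling(269247615/1) = 269247615, use 1/269247615
Result: 10/91 = 1/10 + 1/102 + 1/11603 + 1/269247615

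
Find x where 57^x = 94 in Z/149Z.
109

Baby-step giant-step with step n = ⌈√149⌉ = 13.
Baby steps 57^j mod 149 (j:value) for j=0..12: 0:1, 1:57, 2:120, 3:135, 4:96, 5:108, 6:47, 7:146, 8:127, 9:87, 10:42, 11:10, 12:123.
Giant-step multiplier: 57^(-13) ≡ 57^(148-13) = 57^135 ≡ 56 (mod 149).
Giant steps γ_i = 94·56^i mod 149: γ_0=94, γ_1=49, γ_2=62, γ_3=45, γ_4=136, γ_5=17, γ_6=58, γ_7=119, γ_8=108 (in table at j=5).
x = i·n + j = 8·13 + 5 = 109.
Check: 57^109 ≡ 94 (mod 149).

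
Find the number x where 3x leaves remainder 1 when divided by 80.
27

gcd(3, 80) = 1, so the inverse exists.
Extended Euclidean algorithm on (80, 3):
80 = 26 × 3 + 2  ⟹  2 = (1)·80 + (-26)·3
3 = 1 × 2 + 1  ⟹  1 = (-1)·80 + (27)·3
So (27)·3 ≡ 1 (mod 80), i.e. 3^(-1) ≡ 27 (mod 80).
Check: 3 × 27 = 81 ≡ 1 (mod 80)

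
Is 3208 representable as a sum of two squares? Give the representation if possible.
38² + 42² (a=38, b=42)

Factorization: 3208 = 2^3 × 401
By Fermat: n is sum of two squares iff every prime p ≡ 3 (mod 4) appears to even power.
All primes ≡ 3 (mod 4) appear to even power.
Search a = 0, 1, 2, … for 3208 - a² a perfect square: first hit at a = 38: 3208 - 1444 = 1764 = 42².
3208 = 38² + 42² = 1444 + 1764 ✓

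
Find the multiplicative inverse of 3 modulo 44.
15

gcd(3, 44) = 1, so the inverse exists.
Extended Euclidean algorithm on (44, 3):
44 = 14 × 3 + 2  ⟹  2 = (1)·44 + (-14)·3
3 = 1 × 2 + 1  ⟹  1 = (-1)·44 + (15)·3
So (15)·3 ≡ 1 (mod 44), i.e. 3^(-1) ≡ 15 (mod 44).
Check: 3 × 15 = 45 ≡ 1 (mod 44)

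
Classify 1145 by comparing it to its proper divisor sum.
deficient

Proper divisors of 1145: sum = 1 + 5 + 229 = 235
Since 235 < 1145, 1145 is deficient.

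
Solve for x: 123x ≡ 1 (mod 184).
3

gcd(123, 184) = 1, so the inverse exists.
Extended Euclidean algorithm on (184, 123):
184 = 1 × 123 + 61  ⟹  61 = (1)·184 + (-1)·123
123 = 2 × 61 + 1  ⟹  1 = (-2)·184 + (3)·123
So (3)·123 ≡ 1 (mod 184), i.e. 123^(-1) ≡ 3 (mod 184).
Check: 123 × 3 = 369 ≡ 1 (mod 184)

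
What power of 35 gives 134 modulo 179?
161

Baby-step giant-step with step n = ⌈√179⌉ = 14.
Baby steps 35^j mod 179 (j:value) for j=0..13: 0:1, 1:35, 2:151, 3:94, 4:68, 5:53, 6:65, 7:127, 8:149, 9:24, 10:124, 11:44, 12:108, 13:21.
Giant-step multiplier: 35^(-14) ≡ 35^(178-14) = 35^164 ≡ 66 (mod 179).
Giant steps γ_i = 134·66^i mod 179: γ_0=134, γ_1=73, γ_2=164, γ_3=84, γ_4=174, γ_5=28, γ_6=58, γ_7=69, γ_8=79, γ_9=23, γ_10=86, γ_11=127 (in table at j=7).
x = i·n + j = 11·14 + 7 = 161.
Check: 35^161 ≡ 134 (mod 179).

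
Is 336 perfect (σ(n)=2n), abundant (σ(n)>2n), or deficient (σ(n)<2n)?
abundant

Proper divisors of 336: sum = 1 + 2 + 3 + 4 + 6 + 7 + 8 + 12 + ... + 56 + 84 + 112 + 168 (19 divisors) = 656
Since 656 > 336, 336 is abundant.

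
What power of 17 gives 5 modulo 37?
29

Baby-step giant-step with step n = ⌈√37⌉ = 7.
Baby steps 17^j mod 37 (j:value) for j=0..6: 0:1, 1:17, 2:30, 3:29, 4:12, 5:19, 6:27.
Giant-step multiplier: 17^(-7) ≡ 17^(36-7) = 17^29 ≡ 5 (mod 37).
Giant steps γ_i = 5·5^i mod 37: γ_0=5, γ_1=25, γ_2=14, γ_3=33, γ_4=17 (in table at j=1).
x = i·n + j = 4·7 + 1 = 29.
Check: 17^29 ≡ 5 (mod 37).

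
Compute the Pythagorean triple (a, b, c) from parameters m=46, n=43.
(267, 3956, 3965)

Euclid's formula: a = m² - n², b = 2mn, c = m² + n²
m = 46, n = 43
a = 46² - 43² = 2116 - 1849 = 267
b = 2 × 46 × 43 = 3956
c = 46² + 43² = 2116 + 1849 = 3965
Verification: 267² + 3956² = 71289 + 15649936 = 15721225 = 3965² ✓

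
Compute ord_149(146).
148

149 is prime, so ord(146) divides φ(149) = 148.
Divisors of 148: 1, 2, 4, 37, 74, 148.
Repeated squaring: 146^1 ≡ 146, 146^2 ≡ 9, 146^4 ≡ 81, 146^8 ≡ 5, 146^16 ≡ 25, 146^32 ≡ 29, 146^64 ≡ 96, 146^128 ≡ 127 (mod 149).
Test 146^d mod 149 for each divisor d in increasing order:
146^1 ≡ 146
146^2 ≡ 9
146^4 ≡ 81
146^37 = 146^32·146^4·146^1 ≡ 105
146^74 = 146^64·146^8·146^2 ≡ 148
146^148 = 146^128·146^16·146^4 ≡ 1  ← first divisor giving 1
The order is 148.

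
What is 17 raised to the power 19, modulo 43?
25

Repeated squaring. Binary of 19 = 10011.
17^1 ≡ 17 (mod 43); 17^2 ≡ 31 (mod 43); 17^4 ≡ 15 (mod 43); 17^8 ≡ 10 (mod 43); 17^16 ≡ 14 (mod 43)
17^19 = 17^1 × 17^2 × 17^16 ≡ 25 (mod 43)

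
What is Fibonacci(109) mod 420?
149

Matrix identity: Q^n = [[F_(n+1), F_n], [F_n, F_(n-1)]] with Q = [[1,1],[1,0]].
n = 109 = 1101101₂. Square-and-multiply, entries mod 420:
Q^1 = [[1,1],[1,0]]
Q^3 = (Q^1)²·Q = [[3,2],[2,1]]
Q^6 = (Q^3)² = [[13,8],[8,5]]
Q^13 = (Q^6)²·Q = [[377,233],[233,144]]
Q^27 = (Q^13)²·Q = [[291,278],[278,13]]
Q^54 = (Q^27)² = [[265,92],[92,173]]
Q^109 = (Q^54)²·Q = [[125,149],[149,396]]
F_109 mod 420 = Q^109[0][1] = 149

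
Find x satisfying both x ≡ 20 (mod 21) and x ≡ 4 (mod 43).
692

Using Chinese Remainder Theorem:
M = 21 × 43 = 903
M1 = 43, M2 = 21
y1 = 43^(-1) mod 21 = 1
y2 = 21^(-1) mod 43 = 41
x = (20×43×1 + 4×21×41) mod 903 = 692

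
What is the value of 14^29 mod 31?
20

Repeated squaring. Binary of 29 = 11101.
14^1 ≡ 14 (mod 31); 14^2 ≡ 10 (mod 31); 14^4 ≡ 7 (mod 31); 14^8 ≡ 18 (mod 31); 14^16 ≡ 14 (mod 31)
14^29 = 14^1 × 14^4 × 14^8 × 14^16 ≡ 20 (mod 31)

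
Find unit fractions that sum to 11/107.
1/10 + 1/357 + 1/381990

Greedy algorithm:
11/107: ceiling(107/11) = 10, use 1/10
3/1070: ceiling(1070/3) = 357, use 1/357
1/381990: ceiling(381990/1) = 381990, use 1/381990
Result: 11/107 = 1/10 + 1/357 + 1/381990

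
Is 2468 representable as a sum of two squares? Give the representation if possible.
32² + 38² (a=32, b=38)

Factorization: 2468 = 2^2 × 617
By Fermat: n is sum of two squares iff every prime p ≡ 3 (mod 4) appears to even power.
All primes ≡ 3 (mod 4) appear to even power.
Search a = 0, 1, 2, … for 2468 - a² a perfect square: first hit at a = 32: 2468 - 1024 = 1444 = 38².
2468 = 32² + 38² = 1024 + 1444 ✓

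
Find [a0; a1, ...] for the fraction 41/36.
[1; 7, 5]

Euclidean algorithm steps:
41 = 1 × 36 + 5
36 = 7 × 5 + 1
5 = 5 × 1 + 0
Continued fraction: [1; 7, 5]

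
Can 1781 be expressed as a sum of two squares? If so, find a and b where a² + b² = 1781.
10² + 41² (a=10, b=41)

Factorization: 1781 = 13 × 137
By Fermat: n is sum of two squares iff every prime p ≡ 3 (mod 4) appears to even power.
All primes ≡ 3 (mod 4) appear to even power.
Search a = 0, 1, 2, … for 1781 - a² a perfect square: first hit at a = 10: 1781 - 100 = 1681 = 41².
1781 = 10² + 41² = 100 + 1681 ✓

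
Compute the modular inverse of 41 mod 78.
59

gcd(41, 78) = 1, so the inverse exists.
Extended Euclidean algorithm on (78, 41):
78 = 1 × 41 + 37  ⟹  37 = (1)·78 + (-1)·41
41 = 1 × 37 + 4  ⟹  4 = (-1)·78 + (2)·41
37 = 9 × 4 + 1  ⟹  1 = (10)·78 + (-19)·41
So (-19)·41 ≡ 1 (mod 78), i.e. 41^(-1) ≡ -19 ≡ 59 (mod 78).
Check: 41 × 59 = 2419 ≡ 1 (mod 78)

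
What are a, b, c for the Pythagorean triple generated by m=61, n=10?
(3621, 1220, 3821)

Euclid's formula: a = m² - n², b = 2mn, c = m² + n²
m = 61, n = 10
a = 61² - 10² = 3721 - 100 = 3621
b = 2 × 61 × 10 = 1220
c = 61² + 10² = 3721 + 100 = 3821
Verification: 3621² + 1220² = 13111641 + 1488400 = 14600041 = 3821² ✓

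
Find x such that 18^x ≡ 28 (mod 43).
19

Baby-step giant-step with step n = ⌈√43⌉ = 7.
Baby steps 18^j mod 43 (j:value) for j=0..6: 0:1, 1:18, 2:23, 3:27, 4:13, 5:19, 6:41.
Giant-step multiplier: 18^(-7) ≡ 18^(42-7) = 18^35 ≡ 37 (mod 43).
Giant steps γ_i = 28·37^i mod 43: γ_0=28, γ_1=4, γ_2=19 (in table at j=5).
x = i·n + j = 2·7 + 5 = 19.
Check: 18^19 ≡ 28 (mod 43).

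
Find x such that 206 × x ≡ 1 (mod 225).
71

gcd(206, 225) = 1, so the inverse exists.
Extended Euclidean algorithm on (225, 206):
225 = 1 × 206 + 19  ⟹  19 = (1)·225 + (-1)·206
206 = 10 × 19 + 16  ⟹  16 = (-10)·225 + (11)·206
19 = 1 × 16 + 3  ⟹  3 = (11)·225 + (-12)·206
16 = 5 × 3 + 1  ⟹  1 = (-65)·225 + (71)·206
So (71)·206 ≡ 1 (mod 225), i.e. 206^(-1) ≡ 71 (mod 225).
Check: 206 × 71 = 14626 ≡ 1 (mod 225)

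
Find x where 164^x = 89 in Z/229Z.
209

Baby-step giant-step with step n = ⌈√229⌉ = 16.
Baby steps 164^j mod 229 (j:value) for j=0..15: 0:1, 1:164, 2:103, 3:175, 4:75, 5:163, 6:168, 7:72, 8:129, 9:88, 10:5, 11:133, 12:57, 13:188, 14:146, 15:128.
Giant-step multiplier: 164^(-16) ≡ 164^(228-16) = 164^212 ≡ 3 (mod 229).
Giant steps γ_i = 89·3^i mod 229: γ_0=89, γ_1=38, γ_2=114, γ_3=113, γ_4=110, γ_5=101, γ_6=74, γ_7=222, γ_8=208, γ_9=166, γ_10=40, γ_11=120, γ_12=131, γ_13=164 (in table at j=1).
x = i·n + j = 13·16 + 1 = 209.
Check: 164^209 ≡ 89 (mod 229).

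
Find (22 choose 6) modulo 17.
0

Using Lucas' theorem:
Write n=22 and k=6 in base 17:
n in base 17: [1, 5]
k in base 17: [0, 6]
C(22,6) mod 17 = ∏ C(n_i, k_i) mod 17
Digit binomials (mod 17): C(1,0) = 1; C(5,6) = 0 (k_i > n_i)
Product: 1 × 0 = 0 ≡ 0 (mod 17)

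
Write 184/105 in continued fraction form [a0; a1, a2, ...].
[1; 1, 3, 26]

Euclidean algorithm steps:
184 = 1 × 105 + 79
105 = 1 × 79 + 26
79 = 3 × 26 + 1
26 = 26 × 1 + 0
Continued fraction: [1; 1, 3, 26]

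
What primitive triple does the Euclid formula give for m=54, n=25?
(2291, 2700, 3541)

Euclid's formula: a = m² - n², b = 2mn, c = m² + n²
m = 54, n = 25
a = 54² - 25² = 2916 - 625 = 2291
b = 2 × 54 × 25 = 2700
c = 54² + 25² = 2916 + 625 = 3541
Verification: 2291² + 2700² = 5248681 + 7290000 = 12538681 = 3541² ✓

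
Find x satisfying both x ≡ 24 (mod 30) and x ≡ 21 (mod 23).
504

Using Chinese Remainder Theorem:
M = 30 × 23 = 690
M1 = 23, M2 = 30
y1 = 23^(-1) mod 30 = 17
y2 = 30^(-1) mod 23 = 10
x = (24×23×17 + 21×30×10) mod 690 = 504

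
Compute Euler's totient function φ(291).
192

291 = 3 × 97
φ(n) = n × ∏(1 - 1/p) for each prime p dividing n
φ(291) = 291 × (1 - 1/3) × (1 - 1/97) = 192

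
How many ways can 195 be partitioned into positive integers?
2580840212973

p(n) counts ways to write n as a sum of positive integers (order ignored).
Euler's pentagonal recurrence: p(k) = p(k-1) + p(k-2) - p(k-5) - p(k-7) + p(k-12) + p(k-15) - ... (offsets j(3j∓1)/2, signs ++--, p(0)=1, p(<0)=0).
DP table for k = 0..194: p(0)=1, p(1)=1, p(2)=2, p(3)=3, p(4)=5, p(5)=7, p(6)=11, p(7)=15, p(8)=22, p(9)=30, p(10)=42, p(11)=56, p(12)=77, p(13)=101, p(14)=135, p(15)=176, p(16)=231, p(17)=297, p(18)=385, p(19)=490, p(20)=627, p(21)=792, p(22)=1002, p(23)=1255, p(24)=1575, p(25)=1958, p(26)=2436, p(27)=3010, p(28)=3718, p(29)=4565, p(30)=5604, p(31)=6842, p(32)=8349, p(33)=10143, p(34)=12310, p(35)=14883, p(36)=17977, p(37)=21637, p(38)=26015, p(39)=31185, p(40)=37338, p(41)=44583, p(42)=53174, p(43)=63261, p(44)=75175, p(45)=89134, p(46)=105558, p(47)=124754, p(48)=147273, p(49)=173525, p(50)=204226, p(51)=239943, p(52)=281589, p(53)=329931, p(54)=386155, p(55)=451276, p(56)=526823, p(57)=614154, p(58)=715220, p(59)=831820, p(60)=966467, p(61)=1121505, p(62)=1300156, p(63)=1505499, p(64)=1741630, p(65)=2012558, p(66)=2323520, p(67)=2679689, p(68)=3087735, p(69)=3554345, p(70)=4087968, p(71)=4697205, p(72)=5392783, p(73)=6185689, p(74)=7089500, p(75)=8118264, p(76)=9289091, p(77)=10619863, p(78)=12132164, p(79)=13848650, p(80)=15796476, p(81)=18004327, p(82)=20506255, p(83)=23338469, p(84)=26543660, p(85)=30167357, p(86)=34262962, p(87)=38887673, p(88)=44108109, p(89)=49995925, p(90)=56634173, p(91)=64112359, p(92)=72533807, p(93)=82010177, p(94)=92669720, p(95)=104651419, p(96)=118114304, p(97)=133230930, p(98)=150198136, p(99)=169229875, p(100)=190569292, p(101)=214481126, p(102)=241265379, p(103)=271248950, p(104)=304801365, p(105)=342325709, p(106)=384276336, p(107)=431149389, p(108)=483502844, p(109)=541946240, p(110)=607163746, p(111)=679903203, p(112)=761002156, p(113)=851376628, p(114)=952050665, p(115)=1064144451, p(116)=1188908248, p(117)=1327710076, p(118)=1482074143, p(119)=1653668665, p(120)=1844349560, p(121)=2056148051, p(122)=2291320912, p(123)=2552338241, p(124)=2841940500, p(125)=3163127352, p(126)=3519222692, p(127)=3913864295, p(128)=4351078600, p(129)=4835271870, p(130)=5371315400, p(131)=5964539504, p(132)=6620830889, p(133)=7346629512, p(134)=8149040695, p(135)=9035836076, p(136)=10015581680, p(137)=11097645016, p(138)=12292341831, p(139)=13610949895, p(140)=15065878135, p(141)=16670689208, p(142)=18440293320, p(143)=20390982757, p(144)=22540654445, p(145)=24908858009, p(146)=27517052599, p(147)=30388671978, p(148)=33549419497, p(149)=37027355200, p(150)=40853235313, p(151)=45060624582, p(152)=49686288421, p(153)=54770336324, p(154)=60356673280, p(155)=66493182097, p(156)=73232243759, p(157)=80630964769, p(158)=88751778802, p(159)=97662728555, p(160)=107438159466, p(161)=118159068427, p(162)=129913904637, p(163)=142798995930, p(164)=156919475295, p(165)=172389800255, p(166)=189334822579, p(167)=207890420102, p(168)=228204732751, p(169)=250438925115, p(170)=274768617130, p(171)=301384802048, p(172)=330495499613, p(173)=362326859895, p(174)=397125074750, p(175)=435157697830, p(176)=476715857290, p(177)=522115831195, p(178)=571701605655, p(179)=625846753120, p(180)=684957390936, p(181)=749474411781, p(182)=819876908323, p(183)=896684817527, p(184)=980462880430, p(185)=1071823774337, p(186)=1171432692373, p(187)=1280011042268, p(188)=1398341745571, p(189)=1527273599625, p(190)=1667727404093, p(191)=1820701100652, p(192)=1987276856363, p(193)=2168627105469, p(194)=2366022741845.
Final step: p(195) = p(194) + p(193) - p(190) - p(188) + p(183) + p(180) - p(173) - p(169) + p(160) + p(155) - p(144) - p(138) + p(125) + p(118) - p(103) - p(95) + p(78) + p(69) - p(50) - p(40) + p(19) + p(8)
= 2366022741845 + 2168627105469 - 1667727404093 - 1398341745571 + 896684817527 + 684957390936 - 362326859895 - 250438925115 + 107438159466 + 66493182097 - 22540654445 - 12292341831 + 3163127352 + 1482074143 - 271248950 - 104651419 + 12132164 + 3554345 - 204226 - 37338 + 490 + 22
= 2580840212973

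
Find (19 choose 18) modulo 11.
8

Using Lucas' theorem:
Write n=19 and k=18 in base 11:
n in base 11: [1, 8]
k in base 11: [1, 7]
C(19,18) mod 11 = ∏ C(n_i, k_i) mod 11
Digit binomials (mod 11): C(1,1) = 1; C(8,7) = 8
Product: 1 × 8 = 8 ≡ 8 (mod 11)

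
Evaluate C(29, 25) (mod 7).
0

Using Lucas' theorem:
Write n=29 and k=25 in base 7:
n in base 7: [4, 1]
k in base 7: [3, 4]
C(29,25) mod 7 = ∏ C(n_i, k_i) mod 7
Digit binomials (mod 7): C(4,3) = 4; C(1,4) = 0 (k_i > n_i)
Product: 4 × 0 = 0 ≡ 0 (mod 7)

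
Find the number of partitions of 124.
2841940500

p(n) counts ways to write n as a sum of positive integers (order ignored).
Euler's pentagonal recurrence: p(k) = p(k-1) + p(k-2) - p(k-5) - p(k-7) + p(k-12) + p(k-15) - ... (offsets j(3j∓1)/2, signs ++--, p(0)=1, p(<0)=0).
DP table for k = 0..123: p(0)=1, p(1)=1, p(2)=2, p(3)=3, p(4)=5, p(5)=7, p(6)=11, p(7)=15, p(8)=22, p(9)=30, p(10)=42, p(11)=56, p(12)=77, p(13)=101, p(14)=135, p(15)=176, p(16)=231, p(17)=297, p(18)=385, p(19)=490, p(20)=627, p(21)=792, p(22)=1002, p(23)=1255, p(24)=1575, p(25)=1958, p(26)=2436, p(27)=3010, p(28)=3718, p(29)=4565, p(30)=5604, p(31)=6842, p(32)=8349, p(33)=10143, p(34)=12310, p(35)=14883, p(36)=17977, p(37)=21637, p(38)=26015, p(39)=31185, p(40)=37338, p(41)=44583, p(42)=53174, p(43)=63261, p(44)=75175, p(45)=89134, p(46)=105558, p(47)=124754, p(48)=147273, p(49)=173525, p(50)=204226, p(51)=239943, p(52)=281589, p(53)=329931, p(54)=386155, p(55)=451276, p(56)=526823, p(57)=614154, p(58)=715220, p(59)=831820, p(60)=966467, p(61)=1121505, p(62)=1300156, p(63)=1505499, p(64)=1741630, p(65)=2012558, p(66)=2323520, p(67)=2679689, p(68)=3087735, p(69)=3554345, p(70)=4087968, p(71)=4697205, p(72)=5392783, p(73)=6185689, p(74)=7089500, p(75)=8118264, p(76)=9289091, p(77)=10619863, p(78)=12132164, p(79)=13848650, p(80)=15796476, p(81)=18004327, p(82)=20506255, p(83)=23338469, p(84)=26543660, p(85)=30167357, p(86)=34262962, p(87)=38887673, p(88)=44108109, p(89)=49995925, p(90)=56634173, p(91)=64112359, p(92)=72533807, p(93)=82010177, p(94)=92669720, p(95)=104651419, p(96)=118114304, p(97)=133230930, p(98)=150198136, p(99)=169229875, p(100)=190569292, p(101)=214481126, p(102)=241265379, p(103)=271248950, p(104)=304801365, p(105)=342325709, p(106)=384276336, p(107)=431149389, p(108)=483502844, p(109)=541946240, p(110)=607163746, p(111)=679903203, p(112)=761002156, p(113)=851376628, p(114)=952050665, p(115)=1064144451, p(116)=1188908248, p(117)=1327710076, p(118)=1482074143, p(119)=1653668665, p(120)=1844349560, p(121)=2056148051, p(122)=2291320912, p(123)=2552338241.
Final step: p(124) = p(123) + p(122) - p(119) - p(117) + p(112) + p(109) - p(102) - p(98) + p(89) + p(84) - p(73) - p(67) + p(54) + p(47) - p(32) - p(24) + p(7)
= 2552338241 + 2291320912 - 1653668665 - 1327710076 + 761002156 + 541946240 - 241265379 - 150198136 + 49995925 + 26543660 - 6185689 - 2679689 + 386155 + 124754 - 8349 - 1575 + 15
= 2841940500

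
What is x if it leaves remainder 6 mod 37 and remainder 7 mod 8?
191

Using Chinese Remainder Theorem:
M = 37 × 8 = 296
M1 = 8, M2 = 37
y1 = 8^(-1) mod 37 = 14
y2 = 37^(-1) mod 8 = 5
x = (6×8×14 + 7×37×5) mod 296 = 191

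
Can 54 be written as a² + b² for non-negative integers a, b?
Not possible

Factorization: 54 = 2 × 3^3
By Fermat: n is sum of two squares iff every prime p ≡ 3 (mod 4) appears to even power.
Prime(s) ≡ 3 (mod 4) with odd exponent: [(3, 3)]
Therefore 54 cannot be expressed as a² + b².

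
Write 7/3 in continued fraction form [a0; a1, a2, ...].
[2; 3]

Euclidean algorithm steps:
7 = 2 × 3 + 1
3 = 3 × 1 + 0
Continued fraction: [2; 3]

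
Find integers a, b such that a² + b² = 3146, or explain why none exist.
11² + 55² (a=11, b=55)

Factorization: 3146 = 2 × 11^2 × 13
By Fermat: n is sum of two squares iff every prime p ≡ 3 (mod 4) appears to even power.
All primes ≡ 3 (mod 4) appear to even power.
Search a = 0, 1, 2, … for 3146 - a² a perfect square: first hit at a = 11: 3146 - 121 = 3025 = 55².
3146 = 11² + 55² = 121 + 3025 ✓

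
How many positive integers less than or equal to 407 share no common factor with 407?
360

407 = 11 × 37
φ(n) = n × ∏(1 - 1/p) for each prime p dividing n
φ(407) = 407 × (1 - 1/11) × (1 - 1/37) = 360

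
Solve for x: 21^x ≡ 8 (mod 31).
18

Baby-step giant-step with step n = ⌈√31⌉ = 6.
Baby steps 21^j mod 31 (j:value) for j=0..5: 0:1, 1:21, 2:7, 3:23, 4:18, 5:6.
Giant-step multiplier: 21^(-6) ≡ 21^(30-6) = 21^24 ≡ 16 (mod 31).
Giant steps γ_i = 8·16^i mod 31: γ_0=8, γ_1=4, γ_2=2, γ_3=1 (in table at j=0).
x = i·n + j = 3·6 + 0 = 18.
Check: 21^18 ≡ 8 (mod 31).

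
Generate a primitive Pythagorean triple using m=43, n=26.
(1173, 2236, 2525)

Euclid's formula: a = m² - n², b = 2mn, c = m² + n²
m = 43, n = 26
a = 43² - 26² = 1849 - 676 = 1173
b = 2 × 43 × 26 = 2236
c = 43² + 26² = 1849 + 676 = 2525
Verification: 1173² + 2236² = 1375929 + 4999696 = 6375625 = 2525² ✓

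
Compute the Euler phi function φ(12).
4

12 = 2^2 × 3
φ(n) = n × ∏(1 - 1/p) for each prime p dividing n
φ(12) = 12 × (1 - 1/2) × (1 - 1/3) = 4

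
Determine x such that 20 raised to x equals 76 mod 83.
13

Baby-step giant-step with step n = ⌈√83⌉ = 10.
Baby steps 20^j mod 83 (j:value) for j=0..9: 0:1, 1:20, 2:68, 3:32, 4:59, 5:18, 6:28, 7:62, 8:78, 9:66.
Giant-step multiplier: 20^(-10) ≡ 20^(82-10) = 20^72 ≡ 31 (mod 83).
Giant steps γ_i = 76·31^i mod 83: γ_0=76, γ_1=32 (in table at j=3).
x = i·n + j = 1·10 + 3 = 13.
Check: 20^13 ≡ 76 (mod 83).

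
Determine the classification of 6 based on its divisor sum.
perfect

Proper divisors of 6: sum = 1 + 2 + 3 = 6
Since 6 = 6, 6 is perfect.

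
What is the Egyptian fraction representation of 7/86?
1/13 + 1/224 + 1/125216

Greedy algorithm:
7/86: ceiling(86/7) = 13, use 1/13
5/1118: ceiling(1118/5) = 224, use 1/224
1/125216: ceiling(125216/1) = 125216, use 1/125216
Result: 7/86 = 1/13 + 1/224 + 1/125216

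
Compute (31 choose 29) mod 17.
6

Using Lucas' theorem:
Write n=31 and k=29 in base 17:
n in base 17: [1, 14]
k in base 17: [1, 12]
C(31,29) mod 17 = ∏ C(n_i, k_i) mod 17
Digit binomials (mod 17): C(1,1) = 1; C(14,12) = 91 ≡ 6
Product: 1 × 6 = 6 ≡ 6 (mod 17)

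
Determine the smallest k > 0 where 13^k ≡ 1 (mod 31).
30

31 is prime, so ord(13) divides φ(31) = 30.
Divisors of 30: 1, 2, 3, 5, 6, 10, 15, 30.
Repeated squaring: 13^1 ≡ 13, 13^2 ≡ 14, 13^4 ≡ 10, 13^8 ≡ 7, 13^16 ≡ 18 (mod 31).
Test 13^d mod 31 for each divisor d in increasing order:
13^1 ≡ 13
13^2 ≡ 14
13^3 = 13^2·13^1 ≡ 27
13^5 = 13^4·13^1 ≡ 6
13^6 = 13^4·13^2 ≡ 16
13^10 = 13^8·13^2 ≡ 5
13^15 = 13^8·13^4·13^2·13^1 ≡ 30
13^30 = 13^16·13^8·13^4·13^2 ≡ 1  ← first divisor giving 1
The order is 30.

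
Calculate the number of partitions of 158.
88751778802

p(n) counts ways to write n as a sum of positive integers (order ignored).
Euler's pentagonal recurrence: p(k) = p(k-1) + p(k-2) - p(k-5) - p(k-7) + p(k-12) + p(k-15) - ... (offsets j(3j∓1)/2, signs ++--, p(0)=1, p(<0)=0).
DP table for k = 0..157: p(0)=1, p(1)=1, p(2)=2, p(3)=3, p(4)=5, p(5)=7, p(6)=11, p(7)=15, p(8)=22, p(9)=30, p(10)=42, p(11)=56, p(12)=77, p(13)=101, p(14)=135, p(15)=176, p(16)=231, p(17)=297, p(18)=385, p(19)=490, p(20)=627, p(21)=792, p(22)=1002, p(23)=1255, p(24)=1575, p(25)=1958, p(26)=2436, p(27)=3010, p(28)=3718, p(29)=4565, p(30)=5604, p(31)=6842, p(32)=8349, p(33)=10143, p(34)=12310, p(35)=14883, p(36)=17977, p(37)=21637, p(38)=26015, p(39)=31185, p(40)=37338, p(41)=44583, p(42)=53174, p(43)=63261, p(44)=75175, p(45)=89134, p(46)=105558, p(47)=124754, p(48)=147273, p(49)=173525, p(50)=204226, p(51)=239943, p(52)=281589, p(53)=329931, p(54)=386155, p(55)=451276, p(56)=526823, p(57)=614154, p(58)=715220, p(59)=831820, p(60)=966467, p(61)=1121505, p(62)=1300156, p(63)=1505499, p(64)=1741630, p(65)=2012558, p(66)=2323520, p(67)=2679689, p(68)=3087735, p(69)=3554345, p(70)=4087968, p(71)=4697205, p(72)=5392783, p(73)=6185689, p(74)=7089500, p(75)=8118264, p(76)=9289091, p(77)=10619863, p(78)=12132164, p(79)=13848650, p(80)=15796476, p(81)=18004327, p(82)=20506255, p(83)=23338469, p(84)=26543660, p(85)=30167357, p(86)=34262962, p(87)=38887673, p(88)=44108109, p(89)=49995925, p(90)=56634173, p(91)=64112359, p(92)=72533807, p(93)=82010177, p(94)=92669720, p(95)=104651419, p(96)=118114304, p(97)=133230930, p(98)=150198136, p(99)=169229875, p(100)=190569292, p(101)=214481126, p(102)=241265379, p(103)=271248950, p(104)=304801365, p(105)=342325709, p(106)=384276336, p(107)=431149389, p(108)=483502844, p(109)=541946240, p(110)=607163746, p(111)=679903203, p(112)=761002156, p(113)=851376628, p(114)=952050665, p(115)=1064144451, p(116)=1188908248, p(117)=1327710076, p(118)=1482074143, p(119)=1653668665, p(120)=1844349560, p(121)=2056148051, p(122)=2291320912, p(123)=2552338241, p(124)=2841940500, p(125)=3163127352, p(126)=3519222692, p(127)=3913864295, p(128)=4351078600, p(129)=4835271870, p(130)=5371315400, p(131)=5964539504, p(132)=6620830889, p(133)=7346629512, p(134)=8149040695, p(135)=9035836076, p(136)=10015581680, p(137)=11097645016, p(138)=12292341831, p(139)=13610949895, p(140)=15065878135, p(141)=16670689208, p(142)=18440293320, p(143)=20390982757, p(144)=22540654445, p(145)=24908858009, p(146)=27517052599, p(147)=30388671978, p(148)=33549419497, p(149)=37027355200, p(150)=40853235313, p(151)=45060624582, p(152)=49686288421, p(153)=54770336324, p(154)=60356673280, p(155)=66493182097, p(156)=73232243759, p(157)=80630964769.
Final step: p(158) = p(157) + p(156) - p(153) - p(151) + p(146) + p(143) - p(136) - p(132) + p(123) + p(118) - p(107) - p(101) + p(88) + p(81) - p(66) - p(58) + p(41) + p(32) - p(13) - p(3)
= 80630964769 + 73232243759 - 54770336324 - 45060624582 + 27517052599 + 20390982757 - 10015581680 - 6620830889 + 2552338241 + 1482074143 - 431149389 - 214481126 + 44108109 + 18004327 - 2323520 - 715220 + 44583 + 8349 - 101 - 3
= 88751778802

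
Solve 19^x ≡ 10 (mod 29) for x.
15

Baby-step giant-step with step n = ⌈√29⌉ = 6.
Baby steps 19^j mod 29 (j:value) for j=0..5: 0:1, 1:19, 2:13, 3:15, 4:24, 5:21.
Giant-step multiplier: 19^(-6) ≡ 19^(28-6) = 19^22 ≡ 4 (mod 29).
Giant steps γ_i = 10·4^i mod 29: γ_0=10, γ_1=11, γ_2=15 (in table at j=3).
x = i·n + j = 2·6 + 3 = 15.
Check: 19^15 ≡ 10 (mod 29).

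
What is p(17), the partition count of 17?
297

p(n) counts ways to write n as a sum of positive integers (order ignored).
Euler's pentagonal recurrence: p(k) = p(k-1) + p(k-2) - p(k-5) - p(k-7) + p(k-12) + p(k-15) - ... (offsets j(3j∓1)/2, signs ++--, p(0)=1, p(<0)=0).
DP table for k = 0..16: p(0)=1, p(1)=1, p(2)=2, p(3)=3, p(4)=5, p(5)=7, p(6)=11, p(7)=15, p(8)=22, p(9)=30, p(10)=42, p(11)=56, p(12)=77, p(13)=101, p(14)=135, p(15)=176, p(16)=231.
Final step: p(17) = p(16) + p(15) - p(12) - p(10) + p(5) + p(2)
= 231 + 176 - 77 - 42 + 7 + 2
= 297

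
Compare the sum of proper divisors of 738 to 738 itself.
abundant

Proper divisors of 738: sum = 1 + 2 + 3 + 6 + 9 + 18 + 41 + 82 + 123 + 246 + 369 = 900
Since 900 > 738, 738 is abundant.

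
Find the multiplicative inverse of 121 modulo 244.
121

gcd(121, 244) = 1, so the inverse exists.
Extended Euclidean algorithm on (244, 121):
244 = 2 × 121 + 2  ⟹  2 = (1)·244 + (-2)·121
121 = 60 × 2 + 1  ⟹  1 = (-60)·244 + (121)·121
So (121)·121 ≡ 1 (mod 244), i.e. 121^(-1) ≡ 121 (mod 244).
Check: 121 × 121 = 14641 ≡ 1 (mod 244)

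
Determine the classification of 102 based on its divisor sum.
abundant

Proper divisors of 102: sum = 1 + 2 + 3 + 6 + 17 + 34 + 51 = 114
Since 114 > 102, 102 is abundant.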